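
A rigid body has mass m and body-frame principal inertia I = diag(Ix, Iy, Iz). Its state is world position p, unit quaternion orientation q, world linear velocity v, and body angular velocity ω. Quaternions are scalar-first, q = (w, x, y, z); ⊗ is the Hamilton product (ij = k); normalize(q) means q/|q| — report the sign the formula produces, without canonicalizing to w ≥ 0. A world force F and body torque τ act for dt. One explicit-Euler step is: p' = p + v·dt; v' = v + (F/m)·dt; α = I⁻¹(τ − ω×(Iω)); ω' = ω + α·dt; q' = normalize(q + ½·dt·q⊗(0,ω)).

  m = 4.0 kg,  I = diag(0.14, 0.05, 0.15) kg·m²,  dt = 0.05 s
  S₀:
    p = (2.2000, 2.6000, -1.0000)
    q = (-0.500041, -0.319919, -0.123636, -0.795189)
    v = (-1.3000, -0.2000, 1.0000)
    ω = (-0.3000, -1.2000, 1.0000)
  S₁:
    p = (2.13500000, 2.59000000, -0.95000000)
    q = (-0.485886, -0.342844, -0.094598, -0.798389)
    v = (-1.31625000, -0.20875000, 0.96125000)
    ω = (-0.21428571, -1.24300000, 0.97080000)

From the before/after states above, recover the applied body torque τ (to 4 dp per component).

ω₁ − ω₀ = (0.08571429, -0.04300000, -0.02920000)
precession coupling = (-0.1200, 0.0030, -0.0324)
applied torque τ = (0.1200, -0.0400, -0.1200)

τ = (0.1200, -0.0400, -0.1200)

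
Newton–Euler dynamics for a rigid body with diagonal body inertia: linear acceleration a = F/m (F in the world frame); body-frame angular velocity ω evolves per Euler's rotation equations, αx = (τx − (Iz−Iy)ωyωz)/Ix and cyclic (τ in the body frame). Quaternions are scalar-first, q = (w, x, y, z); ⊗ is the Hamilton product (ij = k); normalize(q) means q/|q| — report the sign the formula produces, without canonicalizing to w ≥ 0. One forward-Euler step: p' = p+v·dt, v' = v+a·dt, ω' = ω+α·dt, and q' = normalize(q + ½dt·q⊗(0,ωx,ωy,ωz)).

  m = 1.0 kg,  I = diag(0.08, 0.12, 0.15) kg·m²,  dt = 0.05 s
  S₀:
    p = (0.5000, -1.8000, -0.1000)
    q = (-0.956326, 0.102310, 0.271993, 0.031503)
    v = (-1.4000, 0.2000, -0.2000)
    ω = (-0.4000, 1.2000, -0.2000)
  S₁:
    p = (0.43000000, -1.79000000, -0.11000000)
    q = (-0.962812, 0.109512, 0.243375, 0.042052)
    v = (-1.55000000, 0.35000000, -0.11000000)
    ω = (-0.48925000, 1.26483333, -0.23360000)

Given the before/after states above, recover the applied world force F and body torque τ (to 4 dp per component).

F = (-3.0000, 3.0000, 1.8000)
τ = (-0.1500, 0.1500, -0.1200)

rate change Δω = (-0.08925000, 0.06483333, -0.03360000)
gyro term ω₀×Iω₀ = (-0.0072, -0.0056, -0.0192)
I·α + gyro = (-0.1500, 0.1500, -0.1200)
Δv = v₁−v₀ = (-0.15000000, 0.15000000, 0.09000000)
applied force F = (-3.0000, 3.0000, 1.8000)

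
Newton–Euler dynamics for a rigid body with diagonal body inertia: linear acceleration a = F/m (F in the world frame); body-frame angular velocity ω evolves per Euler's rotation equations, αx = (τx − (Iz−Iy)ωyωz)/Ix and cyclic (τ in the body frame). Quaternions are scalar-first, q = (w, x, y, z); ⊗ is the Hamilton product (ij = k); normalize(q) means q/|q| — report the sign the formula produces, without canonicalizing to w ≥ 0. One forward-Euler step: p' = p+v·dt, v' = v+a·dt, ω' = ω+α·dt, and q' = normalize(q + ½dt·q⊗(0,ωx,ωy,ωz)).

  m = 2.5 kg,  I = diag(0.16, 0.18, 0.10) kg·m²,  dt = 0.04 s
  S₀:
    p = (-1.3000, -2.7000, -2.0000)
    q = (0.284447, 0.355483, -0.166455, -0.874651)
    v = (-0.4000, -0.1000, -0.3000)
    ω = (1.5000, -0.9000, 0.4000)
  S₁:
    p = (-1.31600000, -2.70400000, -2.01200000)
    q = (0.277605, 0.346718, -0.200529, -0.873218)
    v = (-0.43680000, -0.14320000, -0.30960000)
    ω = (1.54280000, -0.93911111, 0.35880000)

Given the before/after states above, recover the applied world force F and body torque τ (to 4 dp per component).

v₁ − v₀ = (-0.03680000, -0.04320000, -0.00960000)
m·(v₁−v₀)/dt = (-2.3000, -2.7000, -0.6000)
ω₁ − ω₀ = (0.04280000, -0.03911111, -0.04120000)
precession coupling = (0.0288, 0.0360, -0.0270)
applied torque τ = (0.2000, -0.1400, -0.1300)

F = (-2.3000, -2.7000, -0.6000)
τ = (0.2000, -0.1400, -0.1300)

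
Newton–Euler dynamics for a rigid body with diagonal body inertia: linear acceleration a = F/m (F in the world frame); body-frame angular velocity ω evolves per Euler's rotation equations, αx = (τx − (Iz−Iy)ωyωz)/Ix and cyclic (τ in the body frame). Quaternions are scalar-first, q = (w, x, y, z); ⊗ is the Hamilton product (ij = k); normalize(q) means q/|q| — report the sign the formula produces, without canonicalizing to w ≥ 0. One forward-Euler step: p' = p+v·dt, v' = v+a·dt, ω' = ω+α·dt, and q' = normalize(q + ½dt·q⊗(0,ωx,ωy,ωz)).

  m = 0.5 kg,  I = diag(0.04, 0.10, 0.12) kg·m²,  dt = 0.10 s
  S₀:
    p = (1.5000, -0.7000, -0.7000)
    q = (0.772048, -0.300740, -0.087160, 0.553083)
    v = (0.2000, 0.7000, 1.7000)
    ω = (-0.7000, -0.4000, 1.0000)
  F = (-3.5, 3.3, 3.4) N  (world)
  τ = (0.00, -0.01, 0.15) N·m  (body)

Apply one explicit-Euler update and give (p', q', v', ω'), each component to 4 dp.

linear accel F/m = (-7.0000, 6.6000, 6.8000)
p + v·dt = (1.5200, -0.6300, -0.5300)
v + (F/m)dt = (-0.5000, 1.3600, 2.3800)
α = I⁻¹(τ − ω×Iω) = (0.2000, -0.6600, 1.1100)
new body rate ω' = (-0.6800, -0.4660, 1.1110)
2q̇ = q⊗(0,ω) = (-0.7984650, -0.4063604, -0.3952373, 0.8313320)
updated quaternion q' = (0.7306, -0.3204, -0.1067, 0.5934)

p' = (1.5200, -0.6300, -0.5300)
q' = (0.7306, -0.3204, -0.1067, 0.5934)
v' = (-0.5000, 1.3600, 2.3800)
ω' = (-0.6800, -0.4660, 1.1110)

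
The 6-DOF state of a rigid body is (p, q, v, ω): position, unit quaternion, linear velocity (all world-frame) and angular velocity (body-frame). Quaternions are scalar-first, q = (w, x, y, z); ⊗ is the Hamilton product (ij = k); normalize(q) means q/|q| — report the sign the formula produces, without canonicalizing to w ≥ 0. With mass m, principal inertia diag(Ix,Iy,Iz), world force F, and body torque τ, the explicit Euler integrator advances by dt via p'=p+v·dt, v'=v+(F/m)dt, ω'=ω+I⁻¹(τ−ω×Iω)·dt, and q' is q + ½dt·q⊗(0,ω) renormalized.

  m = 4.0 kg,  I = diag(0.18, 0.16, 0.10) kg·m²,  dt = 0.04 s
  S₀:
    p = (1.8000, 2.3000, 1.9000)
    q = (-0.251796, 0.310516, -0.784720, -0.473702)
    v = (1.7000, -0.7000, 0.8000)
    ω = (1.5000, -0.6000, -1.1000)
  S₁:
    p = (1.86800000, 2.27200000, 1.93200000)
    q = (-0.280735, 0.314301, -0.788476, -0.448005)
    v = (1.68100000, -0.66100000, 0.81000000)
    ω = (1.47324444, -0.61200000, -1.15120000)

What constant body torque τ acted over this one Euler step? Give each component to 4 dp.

τ = (-0.1600, -0.1800, -0.1100)

ω₁ − ω₀ = (-0.02675556, -0.01200000, -0.05120000)
precession coupling = (-0.0396, -0.1320, 0.0180)
I·α + gyro = (-0.1600, -0.1800, -0.1100)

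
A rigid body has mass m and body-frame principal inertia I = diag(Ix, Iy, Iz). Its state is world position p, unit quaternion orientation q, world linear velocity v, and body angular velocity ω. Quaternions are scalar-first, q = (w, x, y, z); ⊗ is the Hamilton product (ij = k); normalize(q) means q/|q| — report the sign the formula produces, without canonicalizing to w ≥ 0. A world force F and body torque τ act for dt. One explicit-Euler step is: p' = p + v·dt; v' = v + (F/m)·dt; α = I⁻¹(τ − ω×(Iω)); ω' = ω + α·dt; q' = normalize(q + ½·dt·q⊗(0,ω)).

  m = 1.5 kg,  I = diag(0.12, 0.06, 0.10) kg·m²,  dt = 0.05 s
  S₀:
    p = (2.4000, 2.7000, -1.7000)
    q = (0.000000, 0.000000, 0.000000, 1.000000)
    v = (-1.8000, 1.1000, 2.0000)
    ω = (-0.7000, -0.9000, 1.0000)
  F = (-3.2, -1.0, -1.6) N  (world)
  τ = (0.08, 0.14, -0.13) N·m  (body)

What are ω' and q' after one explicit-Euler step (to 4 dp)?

ω' = (-0.6517, -0.7717, 0.9539)
q' = (-0.0250, 0.0225, -0.0175, 0.9993)

(τ − ω×Iω)/I = (0.9667, 2.5667, -0.9220)
ω + α·dt = (-0.6517, -0.7717, 0.9539)
q⊗(0,ω) = (-1.0000000, 0.9000000, -0.7000000, 0.0000000)
q + ½dt·q⊗(0,ω), renormalized = (-0.0250, 0.0225, -0.0175, 0.9993)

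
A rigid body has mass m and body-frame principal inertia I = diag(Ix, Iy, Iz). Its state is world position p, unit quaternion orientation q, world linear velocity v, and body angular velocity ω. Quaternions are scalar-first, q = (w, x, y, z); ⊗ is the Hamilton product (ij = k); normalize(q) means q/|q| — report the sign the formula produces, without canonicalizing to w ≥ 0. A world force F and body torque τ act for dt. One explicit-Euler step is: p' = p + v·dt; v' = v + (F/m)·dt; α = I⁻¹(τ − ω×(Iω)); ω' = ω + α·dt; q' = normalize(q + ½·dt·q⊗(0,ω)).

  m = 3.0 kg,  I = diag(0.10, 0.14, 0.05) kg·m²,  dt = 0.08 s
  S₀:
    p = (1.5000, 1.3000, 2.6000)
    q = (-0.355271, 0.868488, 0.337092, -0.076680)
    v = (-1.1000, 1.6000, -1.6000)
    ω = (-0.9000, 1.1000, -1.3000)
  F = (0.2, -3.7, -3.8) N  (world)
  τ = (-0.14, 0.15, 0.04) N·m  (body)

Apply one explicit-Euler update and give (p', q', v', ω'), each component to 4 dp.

p' = (1.4120, 1.4280, 2.4720)
q' = (-0.3418, 0.8646, 0.3683, -0.0078)
v' = (-1.0947, 1.5013, -1.7013)
ω' = (-1.1150, 1.1523, -1.1726)

p + v·dt = (1.4120, 1.4280, 2.4720)
new velocity v' = (-1.0947, 1.5013, -1.7013)
angular accel α = (-2.6870, 0.6536, 1.5920)
ω + α·dt = (-1.1150, 1.1523, -1.1726)
q⊗(0,ω) = (0.3111540, -0.0341277, 0.8072483, 1.7205719)
q' = normalize(q + ½dt·q⊗(0,ω)) = (-0.3418, 0.8646, 0.3683, -0.0078)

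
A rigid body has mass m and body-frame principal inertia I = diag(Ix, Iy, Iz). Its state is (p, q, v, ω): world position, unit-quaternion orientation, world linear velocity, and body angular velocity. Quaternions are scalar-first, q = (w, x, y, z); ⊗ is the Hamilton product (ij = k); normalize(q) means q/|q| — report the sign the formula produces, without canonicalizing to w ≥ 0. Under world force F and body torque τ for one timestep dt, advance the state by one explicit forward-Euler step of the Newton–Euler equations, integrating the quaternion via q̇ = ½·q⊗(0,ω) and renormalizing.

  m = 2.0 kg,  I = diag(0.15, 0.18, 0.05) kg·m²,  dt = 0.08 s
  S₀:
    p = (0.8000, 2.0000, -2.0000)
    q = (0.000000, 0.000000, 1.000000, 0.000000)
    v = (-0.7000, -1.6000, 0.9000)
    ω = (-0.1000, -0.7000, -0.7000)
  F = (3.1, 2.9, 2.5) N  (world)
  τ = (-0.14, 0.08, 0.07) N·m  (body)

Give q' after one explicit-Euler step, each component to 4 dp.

q⊗(0,ω) = (0.7000000, -0.7000000, 0.0000000, 0.1000000)
q' = normalize(q + ½dt·q⊗(0,ω)) = (0.0280, -0.0280, 0.9992, 0.0040)

q' = (0.0280, -0.0280, 0.9992, 0.0040)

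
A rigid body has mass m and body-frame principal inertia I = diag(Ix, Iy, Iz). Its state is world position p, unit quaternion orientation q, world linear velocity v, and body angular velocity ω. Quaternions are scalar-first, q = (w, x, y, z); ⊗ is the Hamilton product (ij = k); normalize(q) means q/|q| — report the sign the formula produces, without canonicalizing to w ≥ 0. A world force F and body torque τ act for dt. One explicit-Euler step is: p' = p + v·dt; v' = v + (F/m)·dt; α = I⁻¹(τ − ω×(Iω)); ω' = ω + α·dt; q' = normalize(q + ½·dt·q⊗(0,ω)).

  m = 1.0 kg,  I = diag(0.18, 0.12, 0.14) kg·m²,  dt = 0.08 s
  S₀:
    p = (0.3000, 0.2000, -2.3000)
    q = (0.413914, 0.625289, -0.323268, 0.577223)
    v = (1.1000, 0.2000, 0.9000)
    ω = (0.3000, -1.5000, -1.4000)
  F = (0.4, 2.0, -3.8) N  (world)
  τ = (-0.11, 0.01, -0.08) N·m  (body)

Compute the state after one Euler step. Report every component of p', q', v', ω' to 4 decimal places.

p' = (0.3880, 0.2160, -2.2280)
q' = (0.4179, 0.6807, -0.3051, 0.5186)
v' = (1.1320, 0.3600, 0.5960)
ω' = (0.2324, -1.4821, -1.4611)

gyro term ω×Iω = (0.0420, -0.0168, 0.0270)
angular accel α = (-0.8444, 0.2233, -0.7643)
new body rate ω' = (0.2324, -1.4821, -1.4611)
q⊗(0,ω) = (0.1356235, 1.4425839, 0.4277005, -1.4204327)
q + ½dt·q⊗(0,ω), renormalized = (0.4179, 0.6807, -0.3051, 0.5186)
a = F/m = (0.4000, 2.0000, -3.8000)
p + v·dt = (0.3880, 0.2160, -2.2280)
new velocity v' = (1.1320, 0.3600, 0.5960)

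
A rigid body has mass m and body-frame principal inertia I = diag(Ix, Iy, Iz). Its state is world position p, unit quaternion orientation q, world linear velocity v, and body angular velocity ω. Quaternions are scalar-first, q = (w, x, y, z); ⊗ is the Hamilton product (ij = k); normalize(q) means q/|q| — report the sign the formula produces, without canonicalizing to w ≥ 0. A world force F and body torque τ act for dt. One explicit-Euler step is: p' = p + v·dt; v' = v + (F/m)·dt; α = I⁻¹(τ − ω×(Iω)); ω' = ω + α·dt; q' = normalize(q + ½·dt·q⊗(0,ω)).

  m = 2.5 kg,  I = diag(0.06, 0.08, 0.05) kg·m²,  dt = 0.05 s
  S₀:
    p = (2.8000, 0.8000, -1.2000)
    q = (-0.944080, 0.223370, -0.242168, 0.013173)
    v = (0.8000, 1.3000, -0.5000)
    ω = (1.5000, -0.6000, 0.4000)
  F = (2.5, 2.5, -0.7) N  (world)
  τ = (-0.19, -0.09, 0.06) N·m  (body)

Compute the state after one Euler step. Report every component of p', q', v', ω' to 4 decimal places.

p' = (2.8400, 0.8650, -1.2250)
q' = (-0.9554, 0.1856, -0.2295, 0.0095)
v' = (0.8500, 1.3500, -0.5140)
ω' = (1.3357, -0.6600, 0.4780)

new position p' = (2.8400, 0.8650, -1.2250)
v + (F/m)dt = (0.8500, 1.3500, -0.5140)
gyro term ω×Iω = (0.0072, 0.0060, -0.0180)
angular accel α = (-3.2867, -1.2000, 1.5600)
ω + α·dt = (1.3357, -0.6600, 0.4780)
Hamilton product q⊗(0,ω) = (-0.4856250, -1.5050834, 0.4968595, -0.1484020)
q' = normalize(q + ½dt·q⊗(0,ω)) = (-0.9554, 0.1856, -0.2295, 0.0095)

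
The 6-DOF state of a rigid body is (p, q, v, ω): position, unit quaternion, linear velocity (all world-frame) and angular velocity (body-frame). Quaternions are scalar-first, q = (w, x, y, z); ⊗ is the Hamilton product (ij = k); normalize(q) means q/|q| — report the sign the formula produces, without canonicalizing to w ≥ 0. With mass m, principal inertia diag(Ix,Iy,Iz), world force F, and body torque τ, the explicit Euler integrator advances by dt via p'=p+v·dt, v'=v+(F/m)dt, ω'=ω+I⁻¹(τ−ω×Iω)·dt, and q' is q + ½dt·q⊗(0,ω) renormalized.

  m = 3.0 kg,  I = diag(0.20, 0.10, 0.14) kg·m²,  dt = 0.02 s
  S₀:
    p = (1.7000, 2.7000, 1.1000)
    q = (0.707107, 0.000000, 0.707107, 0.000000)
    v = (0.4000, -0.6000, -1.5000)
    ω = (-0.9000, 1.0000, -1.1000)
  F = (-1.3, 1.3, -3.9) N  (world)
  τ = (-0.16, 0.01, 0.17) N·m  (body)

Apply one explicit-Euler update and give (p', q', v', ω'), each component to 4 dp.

α = I⁻¹(τ − ω×Iω) = (-0.5800, -0.4940, 0.5714)
new body rate ω' = (-0.9116, 0.9901, -1.0886)
q⊗(0,ω) = (-0.7071070, -1.4142140, 0.7071070, -0.1414214)
q' = normalize(q + ½dt·q⊗(0,ω)) = (0.6999, -0.0141, 0.7141, -0.0014)
p' = p + v·dt = (1.7080, 2.6880, 1.0700)
v + (F/m)dt = (0.3913, -0.5913, -1.5260)

p' = (1.7080, 2.6880, 1.0700)
q' = (0.6999, -0.0141, 0.7141, -0.0014)
v' = (0.3913, -0.5913, -1.5260)
ω' = (-0.9116, 0.9901, -1.0886)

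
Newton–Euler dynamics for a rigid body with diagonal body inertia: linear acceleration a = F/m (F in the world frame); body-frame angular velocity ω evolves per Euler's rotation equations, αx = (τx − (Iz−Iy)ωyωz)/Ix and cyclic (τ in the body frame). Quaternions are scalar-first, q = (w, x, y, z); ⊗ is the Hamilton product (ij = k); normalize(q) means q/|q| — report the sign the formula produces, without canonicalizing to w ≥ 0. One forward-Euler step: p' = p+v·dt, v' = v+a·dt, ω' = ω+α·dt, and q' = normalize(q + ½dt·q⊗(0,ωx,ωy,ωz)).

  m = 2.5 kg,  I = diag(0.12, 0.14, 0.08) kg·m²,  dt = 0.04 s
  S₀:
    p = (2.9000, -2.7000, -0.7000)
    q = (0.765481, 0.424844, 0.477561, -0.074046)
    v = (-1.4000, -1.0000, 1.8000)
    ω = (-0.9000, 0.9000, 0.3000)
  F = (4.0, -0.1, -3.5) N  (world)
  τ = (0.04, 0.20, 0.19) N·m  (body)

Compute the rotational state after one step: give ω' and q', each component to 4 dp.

ω' = (-0.8813, 0.9602, 0.4031)
q' = (0.7647, 0.4151, 0.4900, -0.0532)

gyro term ω×Iω = (-0.0162, -0.0108, -0.0162)
(τ − ω×Iω)/I = (0.4683, 1.5057, 2.5775)
ω' = ω + α·dt = (-0.8813, 0.9602, 0.4031)
q⊗(0,ω) = (-0.0252315, -0.4790232, 0.6281211, 1.0418088)
q' = normalize(q + ½dt·q⊗(0,ω)) = (0.7647, 0.4151, 0.4900, -0.0532)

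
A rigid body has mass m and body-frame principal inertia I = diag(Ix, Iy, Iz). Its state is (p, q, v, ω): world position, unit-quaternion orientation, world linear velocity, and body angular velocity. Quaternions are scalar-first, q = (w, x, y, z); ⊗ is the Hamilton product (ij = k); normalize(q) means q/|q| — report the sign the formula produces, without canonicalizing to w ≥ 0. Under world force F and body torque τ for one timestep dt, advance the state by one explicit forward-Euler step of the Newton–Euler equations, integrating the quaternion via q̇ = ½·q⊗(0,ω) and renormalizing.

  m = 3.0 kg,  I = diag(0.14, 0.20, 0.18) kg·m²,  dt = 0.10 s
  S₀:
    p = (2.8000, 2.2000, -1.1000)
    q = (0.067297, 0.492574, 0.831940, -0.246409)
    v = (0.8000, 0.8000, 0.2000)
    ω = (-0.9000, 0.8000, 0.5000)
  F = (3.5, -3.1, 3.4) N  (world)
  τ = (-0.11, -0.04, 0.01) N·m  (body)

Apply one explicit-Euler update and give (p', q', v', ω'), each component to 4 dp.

ω×(Iω) gyroscopic = (-0.0080, 0.0180, -0.0432)
α = I⁻¹(τ − ω×Iω) = (-0.7286, -0.2900, 0.2956)
new body rate ω' = (-0.9729, 0.7710, 0.5296)
q⊗(0,ω) = (-0.0990309, 0.5525299, 0.0293187, 1.1764537)
q' = normalize(q + ½dt·q⊗(0,ω)) = (0.0622, 0.5191, 0.8316, -0.1872)
p + v·dt = (2.8800, 2.2800, -1.0800)
new velocity v' = (0.9167, 0.6967, 0.3133)

p' = (2.8800, 2.2800, -1.0800)
q' = (0.0622, 0.5191, 0.8316, -0.1872)
v' = (0.9167, 0.6967, 0.3133)
ω' = (-0.9729, 0.7710, 0.5296)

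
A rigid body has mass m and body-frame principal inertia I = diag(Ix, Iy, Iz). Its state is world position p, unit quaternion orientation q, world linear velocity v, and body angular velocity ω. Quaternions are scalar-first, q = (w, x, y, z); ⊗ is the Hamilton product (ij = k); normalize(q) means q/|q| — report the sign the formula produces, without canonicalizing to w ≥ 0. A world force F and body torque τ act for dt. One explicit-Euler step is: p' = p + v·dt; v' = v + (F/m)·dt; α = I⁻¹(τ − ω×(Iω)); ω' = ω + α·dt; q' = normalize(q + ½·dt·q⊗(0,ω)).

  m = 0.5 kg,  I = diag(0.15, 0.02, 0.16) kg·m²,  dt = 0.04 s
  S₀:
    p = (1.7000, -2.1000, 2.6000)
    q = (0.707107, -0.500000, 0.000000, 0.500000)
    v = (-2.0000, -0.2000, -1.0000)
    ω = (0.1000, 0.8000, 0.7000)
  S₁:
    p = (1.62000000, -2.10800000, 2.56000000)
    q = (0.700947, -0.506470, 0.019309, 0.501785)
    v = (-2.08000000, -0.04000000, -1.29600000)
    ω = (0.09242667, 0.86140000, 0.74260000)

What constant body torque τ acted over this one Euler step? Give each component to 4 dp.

Δω = ω₁−ω₀ = (-0.00757333, 0.06140000, 0.04260000)
applied torque τ = (0.0500, 0.0300, 0.1600)

τ = (0.0500, 0.0300, 0.1600)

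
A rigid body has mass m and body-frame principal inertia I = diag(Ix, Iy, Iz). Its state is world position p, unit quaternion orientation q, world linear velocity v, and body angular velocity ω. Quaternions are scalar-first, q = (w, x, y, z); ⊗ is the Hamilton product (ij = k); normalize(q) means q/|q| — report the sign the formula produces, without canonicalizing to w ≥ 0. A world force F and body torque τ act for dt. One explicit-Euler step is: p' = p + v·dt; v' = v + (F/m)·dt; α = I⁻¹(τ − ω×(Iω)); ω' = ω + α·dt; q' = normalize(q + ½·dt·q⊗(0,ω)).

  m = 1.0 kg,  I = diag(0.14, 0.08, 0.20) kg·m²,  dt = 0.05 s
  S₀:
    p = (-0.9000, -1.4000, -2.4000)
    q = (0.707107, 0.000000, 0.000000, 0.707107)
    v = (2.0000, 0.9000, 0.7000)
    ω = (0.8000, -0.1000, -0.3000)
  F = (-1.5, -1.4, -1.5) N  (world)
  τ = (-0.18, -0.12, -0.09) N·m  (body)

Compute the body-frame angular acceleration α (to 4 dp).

α = (-1.3114, -1.6800, -0.4740)

gyro term ω×Iω = (0.0036, 0.0144, 0.0048)
angular accel α = (-1.3114, -1.6800, -0.4740)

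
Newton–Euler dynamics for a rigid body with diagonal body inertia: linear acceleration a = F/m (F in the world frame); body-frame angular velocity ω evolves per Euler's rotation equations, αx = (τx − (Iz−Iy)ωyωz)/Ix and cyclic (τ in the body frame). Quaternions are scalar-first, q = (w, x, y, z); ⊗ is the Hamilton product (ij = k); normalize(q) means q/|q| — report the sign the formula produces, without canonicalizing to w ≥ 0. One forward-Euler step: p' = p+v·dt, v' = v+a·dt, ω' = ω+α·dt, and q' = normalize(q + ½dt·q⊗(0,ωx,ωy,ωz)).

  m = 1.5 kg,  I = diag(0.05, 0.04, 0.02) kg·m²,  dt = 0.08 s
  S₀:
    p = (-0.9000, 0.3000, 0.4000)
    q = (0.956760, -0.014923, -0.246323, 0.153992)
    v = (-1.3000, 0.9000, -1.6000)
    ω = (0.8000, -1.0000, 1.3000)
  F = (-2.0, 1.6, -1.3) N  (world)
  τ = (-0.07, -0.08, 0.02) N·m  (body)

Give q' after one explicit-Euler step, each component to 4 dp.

2q̇ = q⊗(0,ω) = (-0.4345742, 0.5991801, -0.8141665, 1.4557694)
q + ½dt·q⊗(0,ω), renormalized = (0.9369, 0.0090, -0.2781, 0.2117)

q' = (0.9369, 0.0090, -0.2781, 0.2117)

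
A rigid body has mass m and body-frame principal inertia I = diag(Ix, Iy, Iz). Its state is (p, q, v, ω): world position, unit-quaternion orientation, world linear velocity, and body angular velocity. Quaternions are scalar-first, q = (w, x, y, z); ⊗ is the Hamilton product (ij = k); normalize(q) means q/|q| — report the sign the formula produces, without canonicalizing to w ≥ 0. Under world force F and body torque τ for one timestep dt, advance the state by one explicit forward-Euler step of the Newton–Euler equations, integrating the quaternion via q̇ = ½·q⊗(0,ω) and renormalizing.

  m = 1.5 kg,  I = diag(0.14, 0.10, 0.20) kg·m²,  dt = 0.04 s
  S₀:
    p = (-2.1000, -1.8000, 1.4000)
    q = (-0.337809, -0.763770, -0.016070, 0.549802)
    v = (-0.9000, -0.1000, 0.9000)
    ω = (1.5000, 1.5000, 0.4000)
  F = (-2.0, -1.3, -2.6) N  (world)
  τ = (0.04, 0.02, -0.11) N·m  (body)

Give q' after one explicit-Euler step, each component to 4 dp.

Hamilton product q⊗(0,ω) = (0.9498392, -1.3378445, 0.6234975, -1.2566736)
q + ½dt·q⊗(0,ω), renormalized = (-0.3185, -0.7898, -0.0036, 0.5242)

q' = (-0.3185, -0.7898, -0.0036, 0.5242)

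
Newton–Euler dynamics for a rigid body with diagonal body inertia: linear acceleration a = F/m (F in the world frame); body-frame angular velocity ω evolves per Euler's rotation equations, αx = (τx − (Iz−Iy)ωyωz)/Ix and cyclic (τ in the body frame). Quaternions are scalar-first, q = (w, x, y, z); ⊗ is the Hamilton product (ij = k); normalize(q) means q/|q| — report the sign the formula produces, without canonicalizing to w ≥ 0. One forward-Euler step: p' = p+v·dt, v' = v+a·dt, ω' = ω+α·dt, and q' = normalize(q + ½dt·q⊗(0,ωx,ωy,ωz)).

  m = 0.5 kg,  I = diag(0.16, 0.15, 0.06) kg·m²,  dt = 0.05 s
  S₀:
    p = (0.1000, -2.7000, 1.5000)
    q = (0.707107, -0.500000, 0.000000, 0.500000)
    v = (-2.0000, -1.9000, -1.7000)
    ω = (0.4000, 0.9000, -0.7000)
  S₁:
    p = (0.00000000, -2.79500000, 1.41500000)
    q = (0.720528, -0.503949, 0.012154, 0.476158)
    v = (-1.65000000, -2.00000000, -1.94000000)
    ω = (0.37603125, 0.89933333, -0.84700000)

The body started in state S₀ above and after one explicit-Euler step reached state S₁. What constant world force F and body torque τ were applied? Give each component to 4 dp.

Δv = v₁−v₀ = (0.35000000, -0.10000000, -0.24000000)
F = m·Δv/dt = (3.5000, -1.0000, -2.4000)
ω₁ − ω₀ = (-0.02396875, -0.00066667, -0.14700000)
gyro term ω₀×Iω₀ = (0.0567, -0.0280, -0.0036)
I·α + gyro = (-0.0200, -0.0300, -0.1800)

F = (3.5000, -1.0000, -2.4000)
τ = (-0.0200, -0.0300, -0.1800)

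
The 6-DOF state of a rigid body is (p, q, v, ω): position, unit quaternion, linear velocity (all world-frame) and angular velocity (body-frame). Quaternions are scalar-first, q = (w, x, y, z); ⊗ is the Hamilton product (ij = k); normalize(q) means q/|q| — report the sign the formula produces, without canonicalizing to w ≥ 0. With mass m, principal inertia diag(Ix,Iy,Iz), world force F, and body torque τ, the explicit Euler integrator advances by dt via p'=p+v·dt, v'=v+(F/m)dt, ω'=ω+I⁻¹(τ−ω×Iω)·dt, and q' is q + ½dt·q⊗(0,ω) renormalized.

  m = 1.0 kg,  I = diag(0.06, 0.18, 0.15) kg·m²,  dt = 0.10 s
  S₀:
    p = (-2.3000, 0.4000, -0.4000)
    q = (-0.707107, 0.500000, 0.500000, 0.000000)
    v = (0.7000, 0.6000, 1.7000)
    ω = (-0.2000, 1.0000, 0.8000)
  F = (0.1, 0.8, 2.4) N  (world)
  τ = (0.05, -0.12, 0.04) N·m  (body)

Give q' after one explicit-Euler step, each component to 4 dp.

q⊗(0,ω) = (-0.4000000, 0.5414214, -1.1071070, 0.0343144)
q' = normalize(q + ½dt·q⊗(0,ω)) = (-0.7256, 0.5260, 0.4437, 0.0017)

q' = (-0.7256, 0.5260, 0.4437, 0.0017)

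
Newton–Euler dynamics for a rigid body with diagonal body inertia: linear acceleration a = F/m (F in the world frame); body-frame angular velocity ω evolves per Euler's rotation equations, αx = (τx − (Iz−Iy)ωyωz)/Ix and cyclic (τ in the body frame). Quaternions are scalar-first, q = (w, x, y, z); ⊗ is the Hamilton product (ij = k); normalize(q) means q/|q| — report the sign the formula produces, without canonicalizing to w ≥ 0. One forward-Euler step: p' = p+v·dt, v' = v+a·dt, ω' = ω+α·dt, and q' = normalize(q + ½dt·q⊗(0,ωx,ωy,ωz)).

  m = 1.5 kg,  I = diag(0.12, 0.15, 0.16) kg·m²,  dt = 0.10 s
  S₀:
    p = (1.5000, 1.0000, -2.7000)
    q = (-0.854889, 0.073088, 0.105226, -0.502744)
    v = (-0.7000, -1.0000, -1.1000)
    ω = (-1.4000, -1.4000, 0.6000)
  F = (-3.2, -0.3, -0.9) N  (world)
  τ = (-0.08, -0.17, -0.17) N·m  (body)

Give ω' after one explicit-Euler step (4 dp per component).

precession coupling ω×(Iω) = (-0.0084, 0.0336, 0.0588)
angular accel α = (-0.5967, -1.3573, -1.4300)
ω + α·dt = (-1.4597, -1.5357, 0.4570)

ω' = (-1.4597, -1.5357, 0.4570)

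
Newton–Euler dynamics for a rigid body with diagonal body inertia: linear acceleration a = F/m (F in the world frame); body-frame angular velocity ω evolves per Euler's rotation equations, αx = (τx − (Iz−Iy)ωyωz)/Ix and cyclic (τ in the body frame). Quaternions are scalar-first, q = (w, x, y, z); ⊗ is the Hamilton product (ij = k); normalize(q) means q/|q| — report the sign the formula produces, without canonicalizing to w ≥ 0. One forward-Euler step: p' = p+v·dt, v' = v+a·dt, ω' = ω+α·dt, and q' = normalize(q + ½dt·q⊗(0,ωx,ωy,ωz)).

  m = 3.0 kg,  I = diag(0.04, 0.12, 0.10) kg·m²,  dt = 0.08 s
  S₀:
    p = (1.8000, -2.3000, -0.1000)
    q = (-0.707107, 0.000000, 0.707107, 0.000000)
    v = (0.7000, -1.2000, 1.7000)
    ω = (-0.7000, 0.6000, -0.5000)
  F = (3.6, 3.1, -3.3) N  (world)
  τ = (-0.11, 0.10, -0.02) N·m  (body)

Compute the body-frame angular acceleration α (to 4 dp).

gyro term ω×Iω = (0.0060, -0.0210, -0.0336)
angular accel α = (-2.9000, 1.0083, 0.1360)

α = (-2.9000, 1.0083, 0.1360)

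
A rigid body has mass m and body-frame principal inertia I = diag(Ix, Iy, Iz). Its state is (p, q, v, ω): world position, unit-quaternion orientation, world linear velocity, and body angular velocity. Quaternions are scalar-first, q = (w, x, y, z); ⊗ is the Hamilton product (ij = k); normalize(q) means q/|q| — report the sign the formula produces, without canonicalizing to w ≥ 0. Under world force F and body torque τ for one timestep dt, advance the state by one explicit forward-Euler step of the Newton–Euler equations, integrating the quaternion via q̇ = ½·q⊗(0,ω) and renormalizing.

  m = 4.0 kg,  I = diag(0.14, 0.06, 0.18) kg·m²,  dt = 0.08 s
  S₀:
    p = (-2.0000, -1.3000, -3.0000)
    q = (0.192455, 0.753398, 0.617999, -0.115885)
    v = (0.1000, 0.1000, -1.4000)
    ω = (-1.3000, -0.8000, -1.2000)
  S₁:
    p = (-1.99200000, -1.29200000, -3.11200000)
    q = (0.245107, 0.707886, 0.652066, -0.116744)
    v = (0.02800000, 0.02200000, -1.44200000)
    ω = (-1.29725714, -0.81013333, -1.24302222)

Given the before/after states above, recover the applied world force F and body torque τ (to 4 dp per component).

Δω = ω₁−ω₀ = (0.00274286, -0.01013333, -0.04302222)
gyro term ω₀×Iω₀ = (0.1152, -0.0624, -0.0832)
I·α + gyro = (0.1200, -0.0700, -0.1800)
v₁ − v₀ = (-0.07200000, -0.07800000, -0.04200000)
m·(v₁−v₀)/dt = (-3.6000, -3.9000, -2.1000)

F = (-3.6000, -3.9000, -2.1000)
τ = (0.1200, -0.0700, -0.1800)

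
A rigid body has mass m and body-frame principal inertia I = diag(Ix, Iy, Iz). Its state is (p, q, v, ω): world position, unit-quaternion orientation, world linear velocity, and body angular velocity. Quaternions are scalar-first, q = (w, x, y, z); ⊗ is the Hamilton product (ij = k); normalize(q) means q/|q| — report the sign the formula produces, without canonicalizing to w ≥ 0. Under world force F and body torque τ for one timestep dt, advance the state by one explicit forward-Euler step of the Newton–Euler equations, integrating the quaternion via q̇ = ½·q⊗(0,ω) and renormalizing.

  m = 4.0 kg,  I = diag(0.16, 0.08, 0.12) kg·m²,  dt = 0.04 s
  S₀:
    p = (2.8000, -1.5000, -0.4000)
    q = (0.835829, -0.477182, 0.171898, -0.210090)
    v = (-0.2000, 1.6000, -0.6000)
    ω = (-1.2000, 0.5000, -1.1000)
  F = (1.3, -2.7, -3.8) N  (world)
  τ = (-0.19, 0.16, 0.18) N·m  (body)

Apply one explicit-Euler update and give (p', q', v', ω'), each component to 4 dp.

p' = (2.7920, -1.4360, -0.4240)
q' = (0.8176, -0.4986, 0.1747, -0.2290)
v' = (-0.1870, 1.5730, -0.6380)
ω' = (-1.2420, 0.5536, -1.0560)

α = I⁻¹(τ − ω×Iω) = (-1.0500, 1.3400, 1.1000)
ω' = ω + α·dt = (-1.2420, 0.5536, -1.0560)
Hamilton product q⊗(0,ω) = (-0.8896664, -1.0870376, 0.1451223, -0.9517253)
q' = normalize(q + ½dt·q⊗(0,ω)) = (0.8176, -0.4986, 0.1747, -0.2290)
new position p' = (2.7920, -1.4360, -0.4240)
new velocity v' = (-0.1870, 1.5730, -0.6380)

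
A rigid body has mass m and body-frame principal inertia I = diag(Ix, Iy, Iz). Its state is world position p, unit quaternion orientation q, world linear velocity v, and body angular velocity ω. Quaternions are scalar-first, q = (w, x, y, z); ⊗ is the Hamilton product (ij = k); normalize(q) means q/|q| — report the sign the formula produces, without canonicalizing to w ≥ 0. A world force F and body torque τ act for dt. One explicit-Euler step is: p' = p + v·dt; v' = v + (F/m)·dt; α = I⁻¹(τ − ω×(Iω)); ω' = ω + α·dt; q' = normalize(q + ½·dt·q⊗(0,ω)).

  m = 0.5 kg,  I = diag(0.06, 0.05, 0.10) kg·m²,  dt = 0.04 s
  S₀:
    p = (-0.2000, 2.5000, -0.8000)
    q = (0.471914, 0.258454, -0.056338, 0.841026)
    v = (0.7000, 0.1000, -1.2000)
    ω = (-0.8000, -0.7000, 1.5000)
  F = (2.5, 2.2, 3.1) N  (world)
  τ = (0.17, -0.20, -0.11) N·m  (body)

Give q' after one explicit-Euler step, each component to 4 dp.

q' = (0.4497, 0.2608, -0.0841, 0.8501)

Hamilton product q⊗(0,ω) = (-1.0942124, 0.1266800, -1.3908416, 0.4818828)
updated quaternion q' = (0.4497, 0.2608, -0.0841, 0.8501)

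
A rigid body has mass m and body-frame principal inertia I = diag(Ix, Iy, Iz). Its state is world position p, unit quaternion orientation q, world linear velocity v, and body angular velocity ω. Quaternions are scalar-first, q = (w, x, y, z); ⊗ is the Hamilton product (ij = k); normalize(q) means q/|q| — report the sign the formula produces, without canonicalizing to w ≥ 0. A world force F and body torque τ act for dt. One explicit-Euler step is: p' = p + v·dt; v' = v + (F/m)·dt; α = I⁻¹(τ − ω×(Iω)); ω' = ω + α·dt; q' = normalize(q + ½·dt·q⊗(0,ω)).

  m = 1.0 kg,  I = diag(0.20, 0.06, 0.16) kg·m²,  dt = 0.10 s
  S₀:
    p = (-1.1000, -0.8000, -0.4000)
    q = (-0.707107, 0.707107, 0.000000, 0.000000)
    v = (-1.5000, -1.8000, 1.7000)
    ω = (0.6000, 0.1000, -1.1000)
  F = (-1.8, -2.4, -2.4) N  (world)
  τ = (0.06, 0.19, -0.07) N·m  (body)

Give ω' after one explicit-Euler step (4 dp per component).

ω' = (0.6355, 0.4607, -1.1385)

precession coupling ω×(Iω) = (-0.0110, -0.0264, -0.0084)
(τ − ω×Iω)/I = (0.3550, 3.6067, -0.3850)
ω + α·dt = (0.6355, 0.4607, -1.1385)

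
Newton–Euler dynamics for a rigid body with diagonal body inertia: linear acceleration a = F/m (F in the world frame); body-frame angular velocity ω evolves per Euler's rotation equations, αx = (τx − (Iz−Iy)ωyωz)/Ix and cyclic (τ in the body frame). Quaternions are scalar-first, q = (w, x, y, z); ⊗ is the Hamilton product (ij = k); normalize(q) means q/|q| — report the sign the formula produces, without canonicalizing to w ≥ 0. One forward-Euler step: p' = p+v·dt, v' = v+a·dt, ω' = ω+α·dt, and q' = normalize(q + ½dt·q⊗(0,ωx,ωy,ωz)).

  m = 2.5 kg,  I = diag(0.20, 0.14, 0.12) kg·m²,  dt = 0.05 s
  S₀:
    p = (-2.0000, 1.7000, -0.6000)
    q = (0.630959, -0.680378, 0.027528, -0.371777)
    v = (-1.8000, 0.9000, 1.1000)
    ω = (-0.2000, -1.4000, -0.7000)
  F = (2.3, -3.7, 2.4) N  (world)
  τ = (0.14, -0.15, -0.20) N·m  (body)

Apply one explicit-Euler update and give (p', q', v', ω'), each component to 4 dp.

a = F/m = (0.9200, -1.4800, 0.9600)
p + v·dt = (-2.0900, 1.7450, -0.5450)
v' = v + a·dt = (-1.7540, 0.8260, 1.1480)
ω×(Iω) gyroscopic = (-0.0196, 0.0112, -0.0168)
angular accel α = (0.7980, -1.1514, -1.5267)
ω' = ω + α·dt = (-0.1601, -1.4576, -0.7763)
Hamilton product q⊗(0,ω) = (-0.3577803, -0.6659492, -1.2852518, 0.5163635)
q' = normalize(q + ½dt·q⊗(0,ω)) = (0.6215, -0.6965, -0.0046, -0.3586)

p' = (-2.0900, 1.7450, -0.5450)
q' = (0.6215, -0.6965, -0.0046, -0.3586)
v' = (-1.7540, 0.8260, 1.1480)
ω' = (-0.1601, -1.4576, -0.7763)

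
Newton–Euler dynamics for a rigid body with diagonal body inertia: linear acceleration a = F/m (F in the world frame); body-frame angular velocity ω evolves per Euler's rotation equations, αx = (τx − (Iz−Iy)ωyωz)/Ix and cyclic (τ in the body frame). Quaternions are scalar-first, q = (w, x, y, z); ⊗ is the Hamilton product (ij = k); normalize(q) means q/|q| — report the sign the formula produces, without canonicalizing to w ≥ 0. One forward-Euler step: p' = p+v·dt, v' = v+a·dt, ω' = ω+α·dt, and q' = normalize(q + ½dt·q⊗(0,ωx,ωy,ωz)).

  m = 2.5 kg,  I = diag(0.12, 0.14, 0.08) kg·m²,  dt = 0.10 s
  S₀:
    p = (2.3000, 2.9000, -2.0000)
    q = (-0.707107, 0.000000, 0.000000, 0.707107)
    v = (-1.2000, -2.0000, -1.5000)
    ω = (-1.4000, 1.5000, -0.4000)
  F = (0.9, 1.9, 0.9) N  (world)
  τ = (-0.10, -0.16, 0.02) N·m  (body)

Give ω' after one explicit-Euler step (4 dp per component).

ω' = (-1.5133, 1.3697, -0.3225)

ω×(Iω) gyroscopic = (0.0360, 0.0224, -0.0420)
(τ − ω×Iω)/I = (-1.1333, -1.3029, 0.7750)
ω' = ω + α·dt = (-1.5133, 1.3697, -0.3225)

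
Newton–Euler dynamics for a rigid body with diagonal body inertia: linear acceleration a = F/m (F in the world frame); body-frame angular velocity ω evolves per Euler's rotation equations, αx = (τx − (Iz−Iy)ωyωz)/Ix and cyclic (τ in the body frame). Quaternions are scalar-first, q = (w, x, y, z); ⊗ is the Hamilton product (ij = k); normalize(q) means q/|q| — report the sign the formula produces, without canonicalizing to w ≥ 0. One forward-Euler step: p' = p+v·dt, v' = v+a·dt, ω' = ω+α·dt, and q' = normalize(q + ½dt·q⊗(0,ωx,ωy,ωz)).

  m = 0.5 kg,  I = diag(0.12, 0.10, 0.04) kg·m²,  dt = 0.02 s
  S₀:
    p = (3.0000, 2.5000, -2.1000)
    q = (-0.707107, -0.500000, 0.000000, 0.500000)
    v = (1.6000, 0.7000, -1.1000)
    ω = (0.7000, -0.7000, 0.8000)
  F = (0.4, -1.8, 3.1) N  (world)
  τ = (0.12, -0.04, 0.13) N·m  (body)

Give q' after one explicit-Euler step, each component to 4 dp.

q' = (-0.7075, -0.5014, 0.0124, 0.4978)

q⊗(0,ω) = (-0.0500000, -0.1449749, 1.2449749, -0.2156856)
updated quaternion q' = (-0.7075, -0.5014, 0.0124, 0.4978)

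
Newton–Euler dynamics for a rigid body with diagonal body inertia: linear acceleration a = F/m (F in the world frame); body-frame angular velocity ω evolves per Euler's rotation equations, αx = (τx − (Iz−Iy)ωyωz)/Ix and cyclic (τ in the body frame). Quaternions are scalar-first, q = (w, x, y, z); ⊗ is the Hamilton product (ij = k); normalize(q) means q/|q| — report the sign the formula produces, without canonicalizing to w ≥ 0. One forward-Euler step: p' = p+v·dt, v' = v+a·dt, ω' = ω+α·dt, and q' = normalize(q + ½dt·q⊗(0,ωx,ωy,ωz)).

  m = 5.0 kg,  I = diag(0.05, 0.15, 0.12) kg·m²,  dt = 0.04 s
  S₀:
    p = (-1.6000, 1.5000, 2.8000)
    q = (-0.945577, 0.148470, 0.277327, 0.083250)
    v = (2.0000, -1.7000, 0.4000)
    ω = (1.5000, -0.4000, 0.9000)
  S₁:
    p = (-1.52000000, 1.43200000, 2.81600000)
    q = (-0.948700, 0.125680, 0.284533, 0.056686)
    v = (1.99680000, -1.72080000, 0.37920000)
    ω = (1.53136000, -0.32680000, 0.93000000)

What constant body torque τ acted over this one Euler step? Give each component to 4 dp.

τ = (0.0500, 0.1800, 0.0300)

ω₁ − ω₀ = (0.03136000, 0.07320000, 0.03000000)
τ = I·(Δω/dt) + ω₀×(Iω₀) = (0.0500, 0.1800, 0.0300)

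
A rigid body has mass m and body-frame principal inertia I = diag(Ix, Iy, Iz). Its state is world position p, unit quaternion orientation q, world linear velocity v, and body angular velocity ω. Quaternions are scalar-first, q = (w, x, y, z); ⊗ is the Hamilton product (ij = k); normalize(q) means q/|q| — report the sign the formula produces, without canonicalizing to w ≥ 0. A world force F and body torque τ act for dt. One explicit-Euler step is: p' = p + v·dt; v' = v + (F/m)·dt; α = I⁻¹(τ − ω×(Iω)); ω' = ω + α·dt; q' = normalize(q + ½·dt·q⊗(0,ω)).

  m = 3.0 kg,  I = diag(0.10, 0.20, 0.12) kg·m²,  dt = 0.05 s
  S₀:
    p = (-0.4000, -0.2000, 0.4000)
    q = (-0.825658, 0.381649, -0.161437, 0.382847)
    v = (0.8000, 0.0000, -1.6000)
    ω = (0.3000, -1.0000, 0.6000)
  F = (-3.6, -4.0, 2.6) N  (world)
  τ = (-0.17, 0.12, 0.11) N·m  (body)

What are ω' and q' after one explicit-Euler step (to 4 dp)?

ω' = (0.1910, -0.9691, 0.6583)
q' = (-0.8379, 0.3824, -0.1436, 0.3620)

ω×(Iω) gyroscopic = (0.0480, -0.0036, -0.0300)
α = I⁻¹(τ − ω×Iω) = (-2.1800, 0.6180, 1.1667)
ω' = ω + α·dt = (0.1910, -0.9691, 0.6583)
Hamilton product q⊗(0,ω) = (-0.5056399, 0.0382874, 0.7115227, -0.8286127)
updated quaternion q' = (-0.8379, 0.3824, -0.1436, 0.3620)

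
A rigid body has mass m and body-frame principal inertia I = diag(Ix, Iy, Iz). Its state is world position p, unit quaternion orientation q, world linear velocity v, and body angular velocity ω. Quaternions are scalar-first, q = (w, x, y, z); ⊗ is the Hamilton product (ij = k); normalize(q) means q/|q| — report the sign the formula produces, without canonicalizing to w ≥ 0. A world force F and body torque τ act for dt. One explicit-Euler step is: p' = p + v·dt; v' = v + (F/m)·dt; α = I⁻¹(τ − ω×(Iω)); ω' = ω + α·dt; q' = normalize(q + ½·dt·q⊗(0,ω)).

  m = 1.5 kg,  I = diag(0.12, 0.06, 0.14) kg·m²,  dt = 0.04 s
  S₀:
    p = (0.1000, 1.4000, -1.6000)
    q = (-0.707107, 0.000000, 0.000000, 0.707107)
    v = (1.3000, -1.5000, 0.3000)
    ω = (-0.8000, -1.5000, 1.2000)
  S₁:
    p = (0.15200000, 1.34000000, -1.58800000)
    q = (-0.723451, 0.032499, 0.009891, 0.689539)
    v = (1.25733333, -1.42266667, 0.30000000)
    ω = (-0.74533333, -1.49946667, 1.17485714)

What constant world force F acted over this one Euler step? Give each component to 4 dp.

v₁ − v₀ = (-0.04266667, 0.07733333, 0.00000000)
applied force F = (-1.6000, 2.9000, 0.0000)

F = (-1.6000, 2.9000, 0.0000)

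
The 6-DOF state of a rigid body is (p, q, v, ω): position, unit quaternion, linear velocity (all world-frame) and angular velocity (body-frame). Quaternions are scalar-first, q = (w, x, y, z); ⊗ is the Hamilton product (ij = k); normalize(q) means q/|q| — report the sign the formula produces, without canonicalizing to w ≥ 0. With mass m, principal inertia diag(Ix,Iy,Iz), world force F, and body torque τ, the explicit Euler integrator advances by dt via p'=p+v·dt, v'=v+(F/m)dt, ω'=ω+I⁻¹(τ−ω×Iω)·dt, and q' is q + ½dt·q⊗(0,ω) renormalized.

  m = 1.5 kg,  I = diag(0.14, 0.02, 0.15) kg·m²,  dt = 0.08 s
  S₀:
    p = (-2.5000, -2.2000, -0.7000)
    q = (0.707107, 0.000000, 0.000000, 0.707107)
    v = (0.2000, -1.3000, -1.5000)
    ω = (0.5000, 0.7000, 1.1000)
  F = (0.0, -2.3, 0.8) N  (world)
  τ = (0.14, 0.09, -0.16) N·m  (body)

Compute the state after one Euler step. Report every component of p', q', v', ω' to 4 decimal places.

p' = (-2.4840, -2.3040, -0.8200)
q' = (0.6749, -0.0056, 0.0339, 0.7371)
v' = (0.2000, -1.4227, -1.4573)
ω' = (0.5228, 1.0820, 1.0371)

ω×(Iω) gyroscopic = (0.1001, -0.0055, -0.0420)
α = I⁻¹(τ − ω×Iω) = (0.2850, 4.7750, -0.7867)
ω + α·dt = (0.5228, 1.0820, 1.0371)
Hamilton product q⊗(0,ω) = (-0.7778177, -0.1414214, 0.8485284, 0.7778177)
q' = normalize(q + ½dt·q⊗(0,ω)) = (0.6749, -0.0056, 0.0339, 0.7371)
linear accel F/m = (0.0000, -1.5333, 0.5333)
new position p' = (-2.4840, -2.3040, -0.8200)
v' = v + a·dt = (0.2000, -1.4227, -1.4573)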